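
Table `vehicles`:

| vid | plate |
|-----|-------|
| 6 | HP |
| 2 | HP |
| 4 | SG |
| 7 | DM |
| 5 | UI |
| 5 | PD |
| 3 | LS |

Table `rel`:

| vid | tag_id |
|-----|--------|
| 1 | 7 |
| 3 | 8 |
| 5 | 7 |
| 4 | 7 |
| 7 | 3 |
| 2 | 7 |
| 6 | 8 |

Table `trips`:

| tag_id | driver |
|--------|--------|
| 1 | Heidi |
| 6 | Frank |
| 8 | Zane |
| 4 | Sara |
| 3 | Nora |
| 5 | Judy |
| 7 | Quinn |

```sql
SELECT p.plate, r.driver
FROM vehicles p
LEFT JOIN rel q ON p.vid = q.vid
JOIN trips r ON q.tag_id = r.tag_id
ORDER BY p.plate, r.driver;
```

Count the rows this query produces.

7

Step 1 — p LEFT JOIN q on vid → 7 row(s).
Then INNER JOIN `trips r` on tag_id: keep only rows whose q.tag_id appears in r.
Result: 7 row(s).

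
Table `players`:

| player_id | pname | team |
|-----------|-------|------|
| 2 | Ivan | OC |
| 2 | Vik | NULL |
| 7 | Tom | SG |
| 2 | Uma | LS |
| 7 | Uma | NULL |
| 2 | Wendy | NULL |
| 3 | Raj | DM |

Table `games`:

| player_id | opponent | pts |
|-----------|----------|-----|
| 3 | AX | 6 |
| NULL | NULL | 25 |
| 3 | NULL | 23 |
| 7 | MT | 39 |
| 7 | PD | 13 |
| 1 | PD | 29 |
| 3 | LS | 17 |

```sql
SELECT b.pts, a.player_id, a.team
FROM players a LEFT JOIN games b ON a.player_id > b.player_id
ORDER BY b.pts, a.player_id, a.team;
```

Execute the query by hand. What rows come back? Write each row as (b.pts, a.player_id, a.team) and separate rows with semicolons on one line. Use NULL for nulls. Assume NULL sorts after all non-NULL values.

(6, 7, SG); (6, 7, NULL); (17, 7, SG); (17, 7, NULL); (23, 7, SG); (23, 7, NULL); (29, 2, LS); (29, 2, OC); (29, 2, NULL); (29, 2, NULL); (29, 3, DM); (29, 7, SG); (29, 7, NULL)

LEFT JOIN keeps every row from `players`; unmatched rows get NULL for `games`'s columns.
Matching on a.player_id > b.player_id. A NULL in a compared column never satisfies the condition.
- player_id=2: 1 matching b row(s), so 1 row(s) emitted.
- player_id=2: 1 matching b row(s), so 1 row(s) emitted.
- player_id=7: 4 matching b row(s), so 4 row(s) emitted.
- player_id=2: 1 matching b row(s), so 1 row(s) emitted.
- player_id=7: 4 matching b row(s), so 4 row(s) emitted.
- player_id=2: 1 matching b row(s), so 1 row(s) emitted.
- player_id=3: 1 matching b row(s), so 1 row(s) emitted.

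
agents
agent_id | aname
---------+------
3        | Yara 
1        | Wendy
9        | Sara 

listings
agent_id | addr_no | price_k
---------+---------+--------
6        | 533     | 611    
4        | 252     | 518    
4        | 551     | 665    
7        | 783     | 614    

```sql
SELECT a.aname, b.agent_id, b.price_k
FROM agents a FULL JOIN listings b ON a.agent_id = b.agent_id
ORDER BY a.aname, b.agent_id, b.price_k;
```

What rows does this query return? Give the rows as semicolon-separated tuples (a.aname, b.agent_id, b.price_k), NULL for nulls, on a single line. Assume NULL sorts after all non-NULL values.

(Sara, NULL, NULL); (Wendy, NULL, NULL); (Yara, NULL, NULL); (NULL, 4, 518); (NULL, 4, 665); (NULL, 6, 611); (NULL, 7, 614)

FULL OUTER JOIN keeps every row from both sides; unmatched rows get NULL for the other side's columns.
Matching on a.agent_id = b.agent_id.
Matched pairs: 0; unmatched a rows kept: 3; unmatched b rows kept: 4.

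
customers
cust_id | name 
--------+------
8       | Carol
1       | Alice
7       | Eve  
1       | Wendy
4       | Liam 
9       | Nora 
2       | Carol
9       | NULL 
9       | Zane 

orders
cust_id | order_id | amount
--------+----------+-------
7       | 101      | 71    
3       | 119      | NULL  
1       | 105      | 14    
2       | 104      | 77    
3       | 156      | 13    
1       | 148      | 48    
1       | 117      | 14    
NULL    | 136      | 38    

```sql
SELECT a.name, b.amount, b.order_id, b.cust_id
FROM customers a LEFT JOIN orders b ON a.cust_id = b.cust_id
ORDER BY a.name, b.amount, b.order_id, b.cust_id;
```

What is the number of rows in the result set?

LEFT JOIN keeps every row from `customers`; unmatched rows get NULL for `orders`'s columns.
Matching on a.cust_id = b.cust_id. A NULL in a compared column never satisfies the condition.
- a[0] cust_id=8 → no match; kept with NULLs on the b side.
- a[1] cust_id=1 → 3 match(es) in b → 3 row(s).
- a[2] cust_id=7 → 1 match(es) in b → 1 row(s).
- a[3] cust_id=1 → 3 match(es) in b → 3 row(s).
- a[4] cust_id=4 → no match; kept with NULLs on the b side.
- a[5] cust_id=9 → no match; kept with NULLs on the b side.
- a[6] cust_id=2 → 1 match(es) in b → 1 row(s).
- a[7] cust_id=9 → no match; kept with NULLs on the b side.
- a[8] cust_id=9 → no match; kept with NULLs on the b side.
Total: 8 matched + 5 padded = 13 rows.

13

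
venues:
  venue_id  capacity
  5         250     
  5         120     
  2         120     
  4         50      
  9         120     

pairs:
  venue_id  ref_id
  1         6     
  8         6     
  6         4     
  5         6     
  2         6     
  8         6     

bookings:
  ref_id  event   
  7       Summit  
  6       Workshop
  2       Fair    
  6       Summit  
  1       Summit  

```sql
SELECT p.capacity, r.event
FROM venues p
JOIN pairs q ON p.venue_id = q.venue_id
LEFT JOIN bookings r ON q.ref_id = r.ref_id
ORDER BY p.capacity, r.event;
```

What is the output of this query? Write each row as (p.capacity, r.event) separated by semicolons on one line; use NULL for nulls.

(120, Summit); (120, Summit); (120, Workshop); (120, Workshop); (250, Summit); (250, Workshop)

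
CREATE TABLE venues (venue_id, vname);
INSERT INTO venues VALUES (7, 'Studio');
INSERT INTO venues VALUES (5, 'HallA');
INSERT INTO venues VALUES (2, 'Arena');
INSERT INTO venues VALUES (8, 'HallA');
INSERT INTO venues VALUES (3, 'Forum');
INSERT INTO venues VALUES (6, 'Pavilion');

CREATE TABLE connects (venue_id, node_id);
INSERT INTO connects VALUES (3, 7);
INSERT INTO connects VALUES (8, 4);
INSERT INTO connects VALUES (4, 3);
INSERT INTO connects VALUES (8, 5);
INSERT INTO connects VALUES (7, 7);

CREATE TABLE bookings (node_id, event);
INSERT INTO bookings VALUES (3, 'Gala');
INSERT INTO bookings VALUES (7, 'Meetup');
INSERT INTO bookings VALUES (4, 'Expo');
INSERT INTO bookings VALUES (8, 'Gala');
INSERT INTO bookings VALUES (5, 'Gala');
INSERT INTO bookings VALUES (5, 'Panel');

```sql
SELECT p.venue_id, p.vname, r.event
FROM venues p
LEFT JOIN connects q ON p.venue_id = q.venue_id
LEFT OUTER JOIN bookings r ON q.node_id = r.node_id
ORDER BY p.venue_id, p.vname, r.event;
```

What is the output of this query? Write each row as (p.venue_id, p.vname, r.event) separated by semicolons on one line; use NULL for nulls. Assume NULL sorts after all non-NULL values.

Joins associate left-to-right: venues LEFT JOIN connects on venue_id gives 7 intermediate row(s).
Then LEFT JOIN `bookings r` on node_id: each of those 7 rows is kept; rows whose q.node_id has no match in r get NULL for r's columns.

(2, Arena, NULL); (3, Forum, Meetup); (5, HallA, NULL); (6, Pavilion, NULL); (7, Studio, Meetup); (8, HallA, Expo); (8, HallA, Gala); (8, HallA, Panel)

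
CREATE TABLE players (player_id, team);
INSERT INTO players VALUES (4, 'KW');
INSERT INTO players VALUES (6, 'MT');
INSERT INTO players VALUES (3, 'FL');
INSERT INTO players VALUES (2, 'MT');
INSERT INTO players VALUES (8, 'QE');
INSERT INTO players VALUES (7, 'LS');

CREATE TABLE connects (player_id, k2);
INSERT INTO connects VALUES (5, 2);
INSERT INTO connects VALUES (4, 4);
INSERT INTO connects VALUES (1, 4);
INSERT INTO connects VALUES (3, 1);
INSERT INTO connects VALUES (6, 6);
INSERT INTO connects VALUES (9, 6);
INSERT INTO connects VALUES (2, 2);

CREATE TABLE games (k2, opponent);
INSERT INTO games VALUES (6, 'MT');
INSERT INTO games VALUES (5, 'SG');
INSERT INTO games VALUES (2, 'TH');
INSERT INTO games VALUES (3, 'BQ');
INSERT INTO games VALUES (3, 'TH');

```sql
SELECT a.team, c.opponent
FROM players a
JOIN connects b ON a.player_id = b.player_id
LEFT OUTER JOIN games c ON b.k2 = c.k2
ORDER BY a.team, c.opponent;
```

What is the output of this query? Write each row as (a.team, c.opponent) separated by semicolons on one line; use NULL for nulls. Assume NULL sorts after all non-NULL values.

(FL, NULL); (KW, NULL); (MT, MT); (MT, TH)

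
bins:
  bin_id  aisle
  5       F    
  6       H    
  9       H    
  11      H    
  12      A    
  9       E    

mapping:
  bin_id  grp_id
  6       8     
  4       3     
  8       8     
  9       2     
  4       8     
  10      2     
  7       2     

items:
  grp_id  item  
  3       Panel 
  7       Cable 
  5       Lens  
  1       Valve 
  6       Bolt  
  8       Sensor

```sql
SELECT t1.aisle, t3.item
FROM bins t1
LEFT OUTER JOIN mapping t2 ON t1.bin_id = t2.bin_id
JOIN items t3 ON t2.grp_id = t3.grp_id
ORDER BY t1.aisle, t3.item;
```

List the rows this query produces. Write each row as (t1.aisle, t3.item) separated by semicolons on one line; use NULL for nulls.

Joins associate left-to-right: bins LEFT JOIN mapping on bin_id gives 6 intermediate row(s).
Then INNER JOIN `items t3` on grp_id: keep only rows whose t2.grp_id appears in t3.

(H, Sensor)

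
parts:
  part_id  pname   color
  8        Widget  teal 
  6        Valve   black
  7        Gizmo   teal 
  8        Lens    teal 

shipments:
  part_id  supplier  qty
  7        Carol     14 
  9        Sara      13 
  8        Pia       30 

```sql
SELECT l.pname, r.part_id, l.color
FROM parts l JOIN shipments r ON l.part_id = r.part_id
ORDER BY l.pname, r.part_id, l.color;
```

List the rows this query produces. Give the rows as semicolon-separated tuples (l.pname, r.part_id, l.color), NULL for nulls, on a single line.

INNER JOIN keeps only pairs where the ON condition holds.
Matching on l.part_id = r.part_id.
- l[0] part_id=8 → 1 match(es) in r → 1 row(s).
- l[1] part_id=6 → no match; dropped.
- l[2] part_id=7 → 1 match(es) in r → 1 row(s).
- l[3] part_id=8 → 1 match(es) in r → 1 row(s).
After projecting and ordering:
l.pname | r.part_id | l.color
Gizmo | 7 | teal
Lens | 8 | teal
Widget | 8 | teal

(Gizmo, 7, teal); (Lens, 8, teal); (Widget, 8, teal)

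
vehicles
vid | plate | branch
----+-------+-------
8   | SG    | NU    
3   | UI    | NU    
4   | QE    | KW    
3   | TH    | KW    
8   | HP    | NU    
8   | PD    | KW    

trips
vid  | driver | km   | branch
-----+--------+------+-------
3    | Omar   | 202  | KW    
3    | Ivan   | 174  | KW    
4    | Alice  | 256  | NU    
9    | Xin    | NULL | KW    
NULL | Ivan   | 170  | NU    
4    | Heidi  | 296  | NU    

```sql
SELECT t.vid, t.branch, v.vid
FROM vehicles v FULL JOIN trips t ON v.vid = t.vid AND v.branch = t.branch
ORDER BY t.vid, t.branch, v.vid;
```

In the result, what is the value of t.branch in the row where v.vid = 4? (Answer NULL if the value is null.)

FULL OUTER JOIN keeps every row from both sides; unmatched rows get NULL for the other side's columns.
Matching on v.vid = t.vid AND v.branch = t.branch. A NULL in a compared column never satisfies the condition.
- vid=8, branch=NU: no t row matches, row kept with t columns NULL.
- vid=3, branch=NU: no t row matches, row kept with t columns NULL.
- vid=4, branch=KW: no t row matches, row kept with t columns NULL.
- vid=3, branch=KW: 2 matching t row(s), so 2 row(s) emitted.
- vid=8, branch=NU: no t row matches, row kept with t columns NULL.
- vid=8, branch=KW: no t row matches, row kept with t columns NULL.
- 4 row(s) from t found no v partner → padded with NULL.

NULL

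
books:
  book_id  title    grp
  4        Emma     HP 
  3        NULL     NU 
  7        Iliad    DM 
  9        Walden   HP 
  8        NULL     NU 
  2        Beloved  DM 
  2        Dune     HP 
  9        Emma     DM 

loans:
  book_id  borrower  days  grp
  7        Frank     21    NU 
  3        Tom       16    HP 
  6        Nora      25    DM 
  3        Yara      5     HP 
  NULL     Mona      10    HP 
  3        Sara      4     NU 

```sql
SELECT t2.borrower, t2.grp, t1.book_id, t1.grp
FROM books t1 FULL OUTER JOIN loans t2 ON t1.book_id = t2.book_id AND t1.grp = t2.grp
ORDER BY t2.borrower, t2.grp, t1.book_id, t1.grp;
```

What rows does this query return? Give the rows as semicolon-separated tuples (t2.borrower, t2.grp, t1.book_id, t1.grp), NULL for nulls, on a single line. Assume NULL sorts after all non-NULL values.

FULL OUTER JOIN keeps every row from both sides; unmatched rows get NULL for the other side's columns.
Matching on t1.book_id = t2.book_id AND t1.grp = t2.grp. A NULL in a compared column never satisfies the condition.
- book_id=4, grp=HP: no t2 row matches, row kept with t2 columns NULL.
- book_id=3, grp=NU: 1 matching t2 row(s), so 1 row(s) emitted.
- book_id=7, grp=DM: no t2 row matches, row kept with t2 columns NULL.
- book_id=9, grp=HP: no t2 row matches, row kept with t2 columns NULL.
- book_id=8, grp=NU: no t2 row matches, row kept with t2 columns NULL.
- book_id=2, grp=DM: no t2 row matches, row kept with t2 columns NULL.
- book_id=2, grp=HP: no t2 row matches, row kept with t2 columns NULL.
- book_id=9, grp=DM: no t2 row matches, row kept with t2 columns NULL.
- plus 5 unmatched t2 row(s), each kept with NULL t1 columns.

(Frank, NU, NULL, NULL); (Mona, HP, NULL, NULL); (Nora, DM, NULL, NULL); (Sara, NU, 3, NU); (Tom, HP, NULL, NULL); (Yara, HP, NULL, NULL); (NULL, NULL, 2, DM); (NULL, NULL, 2, HP); (NULL, NULL, 4, HP); (NULL, NULL, 7, DM); (NULL, NULL, 8, NU); (NULL, NULL, 9, DM); (NULL, NULL, 9, HP)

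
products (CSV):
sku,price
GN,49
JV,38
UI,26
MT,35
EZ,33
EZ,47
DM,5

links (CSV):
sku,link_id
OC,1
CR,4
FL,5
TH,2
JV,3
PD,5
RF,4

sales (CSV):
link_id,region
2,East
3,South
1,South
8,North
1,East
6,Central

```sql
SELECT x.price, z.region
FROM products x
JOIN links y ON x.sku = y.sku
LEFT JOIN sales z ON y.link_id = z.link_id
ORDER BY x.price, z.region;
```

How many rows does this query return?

1

Step 1 — x INNER JOIN y on sku → 1 row(s).
Then LEFT JOIN `sales z` on link_id: each of those 1 rows is kept; rows whose y.link_id has no match in z get NULL for z's columns.
Result: 1 row(s).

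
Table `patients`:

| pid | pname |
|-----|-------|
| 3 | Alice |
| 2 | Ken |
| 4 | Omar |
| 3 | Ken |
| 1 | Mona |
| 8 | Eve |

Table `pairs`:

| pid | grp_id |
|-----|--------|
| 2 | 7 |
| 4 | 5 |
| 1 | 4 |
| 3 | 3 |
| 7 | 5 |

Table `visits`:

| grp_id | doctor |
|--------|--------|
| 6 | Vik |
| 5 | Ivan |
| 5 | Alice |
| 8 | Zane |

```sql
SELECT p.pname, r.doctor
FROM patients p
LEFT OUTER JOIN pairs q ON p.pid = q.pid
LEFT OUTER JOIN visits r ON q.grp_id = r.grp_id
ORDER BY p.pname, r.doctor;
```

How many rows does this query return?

7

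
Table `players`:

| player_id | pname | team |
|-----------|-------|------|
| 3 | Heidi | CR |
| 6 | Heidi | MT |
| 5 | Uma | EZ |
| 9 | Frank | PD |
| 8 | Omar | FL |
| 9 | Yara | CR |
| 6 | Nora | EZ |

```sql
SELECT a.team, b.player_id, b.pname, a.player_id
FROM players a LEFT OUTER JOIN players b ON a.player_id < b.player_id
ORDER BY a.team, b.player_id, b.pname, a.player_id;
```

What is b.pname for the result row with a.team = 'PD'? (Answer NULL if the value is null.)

NULL

LEFT JOIN keeps every row from `players a`; unmatched rows get NULL for `players b`'s columns.
Matching on a.player_id < b.player_id.
- a (player_id=3) pairs with 6 row(s) of b.
- a (player_id=6) pairs with 3 row(s) of b.
- a (player_id=5) pairs with 5 row(s) of b.
- a (player_id=9) has no partner → padded with NULL.
- a (player_id=8) pairs with 2 row(s) of b.
- a (player_id=9) has no partner → padded with NULL.
- a (player_id=6) pairs with 3 row(s) of b.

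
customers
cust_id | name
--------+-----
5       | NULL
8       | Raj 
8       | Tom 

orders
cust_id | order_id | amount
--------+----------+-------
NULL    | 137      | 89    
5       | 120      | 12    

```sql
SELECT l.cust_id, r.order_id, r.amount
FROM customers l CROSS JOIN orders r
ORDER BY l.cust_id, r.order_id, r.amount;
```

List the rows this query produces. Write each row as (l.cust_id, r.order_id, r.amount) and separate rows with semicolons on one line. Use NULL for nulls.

(5, 120, 12); (5, 137, 89); (8, 120, 12); (8, 120, 12); (8, 137, 89); (8, 137, 89)

CROSS JOIN pairs every row of `customers` with every row of `orders`: 3 × 2 = 6 rows.
After projecting and ordering:
l.cust_id | r.order_id | r.amount
5 | 120 | 12
5 | 137 | 89
8 | 120 | 12
8 | 120 | 12
8 | 137 | 89
8 | 137 | 89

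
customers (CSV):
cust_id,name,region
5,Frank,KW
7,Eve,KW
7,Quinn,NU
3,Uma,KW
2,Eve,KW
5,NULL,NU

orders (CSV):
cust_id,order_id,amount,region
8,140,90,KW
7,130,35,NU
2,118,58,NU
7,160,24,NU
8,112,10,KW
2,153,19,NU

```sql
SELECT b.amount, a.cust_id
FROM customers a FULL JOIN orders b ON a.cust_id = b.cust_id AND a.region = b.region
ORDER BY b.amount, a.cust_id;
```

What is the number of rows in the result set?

11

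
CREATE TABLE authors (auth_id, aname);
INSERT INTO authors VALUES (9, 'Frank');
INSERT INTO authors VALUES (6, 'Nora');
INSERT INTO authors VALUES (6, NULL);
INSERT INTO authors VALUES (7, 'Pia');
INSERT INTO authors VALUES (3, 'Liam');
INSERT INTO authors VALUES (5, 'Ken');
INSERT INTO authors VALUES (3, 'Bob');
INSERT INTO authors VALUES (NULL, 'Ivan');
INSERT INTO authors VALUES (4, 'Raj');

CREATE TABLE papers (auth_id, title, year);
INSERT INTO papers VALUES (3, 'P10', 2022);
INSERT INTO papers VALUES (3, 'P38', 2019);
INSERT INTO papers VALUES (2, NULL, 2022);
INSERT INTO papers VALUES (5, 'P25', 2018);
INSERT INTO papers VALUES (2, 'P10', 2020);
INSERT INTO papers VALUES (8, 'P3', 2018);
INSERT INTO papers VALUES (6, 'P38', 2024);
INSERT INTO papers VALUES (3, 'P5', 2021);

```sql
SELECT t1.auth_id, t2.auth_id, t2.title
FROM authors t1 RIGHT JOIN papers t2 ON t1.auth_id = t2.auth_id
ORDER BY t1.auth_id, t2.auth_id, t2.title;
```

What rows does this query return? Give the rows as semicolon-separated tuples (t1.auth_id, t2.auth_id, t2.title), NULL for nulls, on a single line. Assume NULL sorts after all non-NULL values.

(3, 3, P10); (3, 3, P10); (3, 3, P38); (3, 3, P38); (3, 3, P5); (3, 3, P5); (5, 5, P25); (6, 6, P38); (6, 6, P38); (NULL, 2, P10); (NULL, 2, NULL); (NULL, 8, P3)

RIGHT JOIN keeps every row from `papers`; unmatched rows get NULL for `authors`'s columns.
Matching on t1.auth_id = t2.auth_id. A NULL in a compared column never satisfies the condition.
- auth_id=9: no matching t2 row.
- auth_id=6: 1 matching t2 row(s), so 1 row(s) emitted.
- auth_id=6: 1 matching t2 row(s), so 1 row(s) emitted.
- auth_id=7: no matching t2 row.
- auth_id=3: 3 matching t2 row(s), so 3 row(s) emitted.
- auth_id=5: 1 matching t2 row(s), so 1 row(s) emitted.
- auth_id=3: 3 matching t2 row(s), so 3 row(s) emitted.
- auth_id=NULL: no matching t2 row.
- auth_id=4: no matching t2 row.
- 3 t2 row(s) had no t1 match → kept, t1 columns NULL.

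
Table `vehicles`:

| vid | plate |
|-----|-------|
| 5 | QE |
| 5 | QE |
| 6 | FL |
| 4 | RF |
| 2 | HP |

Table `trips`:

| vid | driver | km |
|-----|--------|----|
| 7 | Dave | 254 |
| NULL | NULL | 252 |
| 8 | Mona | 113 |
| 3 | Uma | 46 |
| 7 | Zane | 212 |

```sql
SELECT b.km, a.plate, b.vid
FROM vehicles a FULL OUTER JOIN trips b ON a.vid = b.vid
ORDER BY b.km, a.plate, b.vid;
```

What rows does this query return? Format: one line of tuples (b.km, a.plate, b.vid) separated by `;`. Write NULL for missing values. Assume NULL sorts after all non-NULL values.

FULL OUTER JOIN keeps every row from both sides; unmatched rows get NULL for the other side's columns.
Matching on a.vid = b.vid. A NULL in a compared column never satisfies the condition.
Matched pairs: 0; unmatched a rows kept: 5; unmatched b rows kept: 5.

(46, NULL, 3); (113, NULL, 8); (212, NULL, 7); (252, NULL, NULL); (254, NULL, 7); (NULL, FL, NULL); (NULL, HP, NULL); (NULL, QE, NULL); (NULL, QE, NULL); (NULL, RF, NULL)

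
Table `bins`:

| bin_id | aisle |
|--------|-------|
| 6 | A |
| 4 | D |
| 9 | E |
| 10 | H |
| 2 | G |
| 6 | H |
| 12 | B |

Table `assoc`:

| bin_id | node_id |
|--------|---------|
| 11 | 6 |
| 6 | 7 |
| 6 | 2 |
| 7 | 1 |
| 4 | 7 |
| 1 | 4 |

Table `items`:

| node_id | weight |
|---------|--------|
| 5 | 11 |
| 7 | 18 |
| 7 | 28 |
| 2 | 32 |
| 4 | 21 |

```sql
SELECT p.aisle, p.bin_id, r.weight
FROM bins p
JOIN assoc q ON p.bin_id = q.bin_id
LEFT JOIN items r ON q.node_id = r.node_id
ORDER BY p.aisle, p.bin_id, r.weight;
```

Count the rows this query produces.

8

Step 1 — p INNER JOIN q on bin_id → 5 row(s).
Then LEFT JOIN `items r` on node_id: each of those 5 rows is kept; rows whose q.node_id has no match in r get NULL for r's columns.
Result: 8 row(s).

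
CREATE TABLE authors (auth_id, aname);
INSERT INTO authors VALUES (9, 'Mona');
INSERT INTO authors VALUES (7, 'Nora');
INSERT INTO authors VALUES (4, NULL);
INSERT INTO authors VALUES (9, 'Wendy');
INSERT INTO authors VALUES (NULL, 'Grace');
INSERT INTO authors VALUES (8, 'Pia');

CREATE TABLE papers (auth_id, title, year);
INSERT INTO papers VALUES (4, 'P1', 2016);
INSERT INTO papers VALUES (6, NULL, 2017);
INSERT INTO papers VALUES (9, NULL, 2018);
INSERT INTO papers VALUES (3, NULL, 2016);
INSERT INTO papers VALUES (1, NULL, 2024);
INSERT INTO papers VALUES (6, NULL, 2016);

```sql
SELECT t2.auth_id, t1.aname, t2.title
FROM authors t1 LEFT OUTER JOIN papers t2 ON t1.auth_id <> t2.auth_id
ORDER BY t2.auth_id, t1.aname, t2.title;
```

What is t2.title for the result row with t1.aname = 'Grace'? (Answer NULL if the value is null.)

NULL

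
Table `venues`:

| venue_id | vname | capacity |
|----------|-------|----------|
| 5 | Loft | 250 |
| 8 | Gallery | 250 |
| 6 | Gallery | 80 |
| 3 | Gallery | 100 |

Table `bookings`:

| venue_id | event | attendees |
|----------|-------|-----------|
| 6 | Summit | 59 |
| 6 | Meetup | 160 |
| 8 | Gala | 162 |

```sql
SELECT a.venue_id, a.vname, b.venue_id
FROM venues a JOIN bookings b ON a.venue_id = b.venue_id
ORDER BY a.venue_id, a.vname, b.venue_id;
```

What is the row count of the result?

3

INNER JOIN keeps only pairs where the ON condition holds.
Matching on a.venue_id = b.venue_id.
- venue_id=5: no matching b row, dropped.
- venue_id=8: 1 matching b row(s), so 1 row(s) emitted.
- venue_id=6: 2 matching b row(s), so 2 row(s) emitted.
- venue_id=3: no matching b row, dropped.
Total: 3 rows.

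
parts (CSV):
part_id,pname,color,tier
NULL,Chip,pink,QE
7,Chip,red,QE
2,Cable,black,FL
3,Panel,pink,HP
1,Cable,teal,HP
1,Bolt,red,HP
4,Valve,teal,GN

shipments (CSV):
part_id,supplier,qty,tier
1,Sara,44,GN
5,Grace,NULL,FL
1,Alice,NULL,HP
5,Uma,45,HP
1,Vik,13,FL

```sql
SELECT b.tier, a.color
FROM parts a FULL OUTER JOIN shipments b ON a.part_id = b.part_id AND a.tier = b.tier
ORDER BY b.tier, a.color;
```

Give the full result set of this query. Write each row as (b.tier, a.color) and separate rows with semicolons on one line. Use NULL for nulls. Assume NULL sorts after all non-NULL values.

FULL OUTER JOIN keeps every row from both sides; unmatched rows get NULL for the other side's columns.
Matching on a.part_id = b.part_id AND a.tier = b.tier. A NULL in a compared column never satisfies the condition.
- part_id=NULL, tier=QE: no b row matches, row kept with b columns NULL.
- part_id=7, tier=QE: no b row matches, row kept with b columns NULL.
- part_id=2, tier=FL: no b row matches, row kept with b columns NULL.
- part_id=3, tier=HP: no b row matches, row kept with b columns NULL.
- part_id=1, tier=HP: 1 matching b row(s), so 1 row(s) emitted.
- part_id=1, tier=HP: 1 matching b row(s), so 1 row(s) emitted.
- part_id=4, tier=GN: no b row matches, row kept with b columns NULL.
- plus 4 unmatched b row(s), each kept with NULL a columns.

(FL, NULL); (FL, NULL); (GN, NULL); (HP, red); (HP, teal); (HP, NULL); (NULL, black); (NULL, pink); (NULL, pink); (NULL, red); (NULL, teal)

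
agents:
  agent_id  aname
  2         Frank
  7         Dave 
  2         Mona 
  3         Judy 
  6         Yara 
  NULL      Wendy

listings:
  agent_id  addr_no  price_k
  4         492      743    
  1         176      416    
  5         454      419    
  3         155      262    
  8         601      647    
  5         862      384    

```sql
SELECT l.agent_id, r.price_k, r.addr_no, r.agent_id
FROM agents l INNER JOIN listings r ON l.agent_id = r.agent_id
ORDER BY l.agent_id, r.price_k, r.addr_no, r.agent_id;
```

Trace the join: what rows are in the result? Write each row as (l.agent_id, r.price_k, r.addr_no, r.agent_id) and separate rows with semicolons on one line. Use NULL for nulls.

(3, 262, 155, 3)

INNER JOIN keeps only pairs where the ON condition holds.
Matching on l.agent_id = r.agent_id. A NULL in a compared column never satisfies the condition.
- l (agent_id=2) has no partner → excluded.
- l (agent_id=7) has no partner → excluded.
- l (agent_id=2) has no partner → excluded.
- l (agent_id=3) pairs with 1 row(s) of r.
- l (agent_id=6) has no partner → excluded.
- l (agent_id=NULL) has no partner → excluded.
After projecting and ordering:
l.agent_id | r.price_k | r.addr_no | r.agent_id
3 | 262 | 155 | 3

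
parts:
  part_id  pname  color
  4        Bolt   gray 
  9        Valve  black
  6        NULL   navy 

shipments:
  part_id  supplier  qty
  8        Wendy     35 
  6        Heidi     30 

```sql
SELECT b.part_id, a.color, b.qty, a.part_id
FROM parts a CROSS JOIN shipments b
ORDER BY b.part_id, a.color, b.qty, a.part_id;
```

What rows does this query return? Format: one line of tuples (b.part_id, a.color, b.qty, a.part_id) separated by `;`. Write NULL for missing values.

(6, black, 30, 9); (6, gray, 30, 4); (6, navy, 30, 6); (8, black, 35, 9); (8, gray, 35, 4); (8, navy, 35, 6)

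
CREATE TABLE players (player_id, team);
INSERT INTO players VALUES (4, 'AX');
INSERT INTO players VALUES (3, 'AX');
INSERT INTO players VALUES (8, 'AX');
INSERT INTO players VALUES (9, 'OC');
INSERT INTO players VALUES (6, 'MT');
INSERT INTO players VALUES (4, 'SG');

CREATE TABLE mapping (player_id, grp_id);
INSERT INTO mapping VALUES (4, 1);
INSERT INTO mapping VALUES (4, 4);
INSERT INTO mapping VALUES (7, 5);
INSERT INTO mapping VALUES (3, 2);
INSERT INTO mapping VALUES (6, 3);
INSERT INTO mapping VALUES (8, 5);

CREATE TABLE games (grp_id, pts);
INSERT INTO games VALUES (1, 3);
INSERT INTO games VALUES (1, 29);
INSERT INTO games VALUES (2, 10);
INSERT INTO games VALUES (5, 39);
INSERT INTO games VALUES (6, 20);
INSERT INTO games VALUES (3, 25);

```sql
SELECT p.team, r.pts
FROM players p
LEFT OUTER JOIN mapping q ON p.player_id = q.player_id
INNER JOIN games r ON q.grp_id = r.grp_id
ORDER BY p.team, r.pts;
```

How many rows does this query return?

7

Joins associate left-to-right: players LEFT JOIN mapping on player_id gives 8 intermediate row(s).
Then INNER JOIN `games r` on grp_id: keep only rows whose q.grp_id appears in r.
Result: 7 row(s).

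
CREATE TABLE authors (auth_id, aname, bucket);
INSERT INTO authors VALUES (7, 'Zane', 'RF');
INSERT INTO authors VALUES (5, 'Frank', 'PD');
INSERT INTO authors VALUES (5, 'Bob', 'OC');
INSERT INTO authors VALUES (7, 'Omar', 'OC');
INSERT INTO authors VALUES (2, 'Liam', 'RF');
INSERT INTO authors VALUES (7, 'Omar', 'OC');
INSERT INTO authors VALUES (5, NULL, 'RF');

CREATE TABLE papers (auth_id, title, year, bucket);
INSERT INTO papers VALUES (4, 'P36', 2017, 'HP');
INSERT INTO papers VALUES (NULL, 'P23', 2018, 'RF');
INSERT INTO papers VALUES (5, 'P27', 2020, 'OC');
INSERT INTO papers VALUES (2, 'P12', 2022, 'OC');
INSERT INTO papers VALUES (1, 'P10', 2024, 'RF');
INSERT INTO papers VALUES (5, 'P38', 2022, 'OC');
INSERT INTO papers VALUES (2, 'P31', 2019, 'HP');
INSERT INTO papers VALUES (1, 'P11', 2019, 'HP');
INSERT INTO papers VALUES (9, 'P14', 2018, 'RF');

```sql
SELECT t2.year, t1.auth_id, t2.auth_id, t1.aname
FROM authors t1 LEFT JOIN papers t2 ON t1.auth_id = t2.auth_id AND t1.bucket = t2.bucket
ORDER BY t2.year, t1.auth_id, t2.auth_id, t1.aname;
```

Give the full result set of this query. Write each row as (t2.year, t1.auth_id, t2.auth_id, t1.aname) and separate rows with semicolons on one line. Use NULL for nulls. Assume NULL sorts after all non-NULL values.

LEFT JOIN keeps every row from `authors`; unmatched rows get NULL for `papers`'s columns.
Matching on t1.auth_id = t2.auth_id AND t1.bucket = t2.bucket. A NULL in a compared column never satisfies the condition.
Matched pairs: 2; unmatched t1 rows kept: 6.

(2020, 5, 5, Bob); (2022, 5, 5, Bob); (NULL, 2, NULL, Liam); (NULL, 5, NULL, Frank); (NULL, 5, NULL, NULL); (NULL, 7, NULL, Omar); (NULL, 7, NULL, Omar); (NULL, 7, NULL, Zane)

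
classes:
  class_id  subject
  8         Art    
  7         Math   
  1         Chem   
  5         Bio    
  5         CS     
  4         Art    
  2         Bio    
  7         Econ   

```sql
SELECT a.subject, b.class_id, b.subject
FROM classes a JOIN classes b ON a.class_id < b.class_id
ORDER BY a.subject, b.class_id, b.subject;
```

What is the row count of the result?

INNER JOIN keeps only pairs where the ON condition holds.
Matching on a.class_id < b.class_id.
Matched pairs: 26.
Total: 26 rows.

26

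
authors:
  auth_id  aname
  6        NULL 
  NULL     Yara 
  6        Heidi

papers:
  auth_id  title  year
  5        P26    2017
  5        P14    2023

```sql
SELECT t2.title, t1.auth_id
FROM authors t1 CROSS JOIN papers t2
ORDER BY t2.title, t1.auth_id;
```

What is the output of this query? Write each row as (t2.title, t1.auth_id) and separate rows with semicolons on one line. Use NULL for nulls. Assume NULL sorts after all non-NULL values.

CROSS JOIN pairs every row of `authors` with every row of `papers`: 3 × 2 = 6 rows.

(P14, 6); (P14, 6); (P14, NULL); (P26, 6); (P26, 6); (P26, NULL)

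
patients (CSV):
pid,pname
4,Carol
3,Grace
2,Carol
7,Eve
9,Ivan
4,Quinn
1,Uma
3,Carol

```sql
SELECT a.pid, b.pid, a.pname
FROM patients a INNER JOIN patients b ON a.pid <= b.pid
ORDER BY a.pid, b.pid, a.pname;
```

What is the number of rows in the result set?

38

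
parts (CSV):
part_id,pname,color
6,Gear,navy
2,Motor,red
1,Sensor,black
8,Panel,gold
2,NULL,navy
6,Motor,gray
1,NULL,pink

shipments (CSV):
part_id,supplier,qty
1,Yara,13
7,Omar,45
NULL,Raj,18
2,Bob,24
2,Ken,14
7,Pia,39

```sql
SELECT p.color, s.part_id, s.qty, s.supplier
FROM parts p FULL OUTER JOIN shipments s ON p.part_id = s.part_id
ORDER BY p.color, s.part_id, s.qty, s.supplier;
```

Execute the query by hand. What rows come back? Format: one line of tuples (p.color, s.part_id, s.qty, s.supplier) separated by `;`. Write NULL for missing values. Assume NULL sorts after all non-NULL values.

FULL OUTER JOIN keeps every row from both sides; unmatched rows get NULL for the other side's columns.
Matching on p.part_id = s.part_id. A NULL in a compared column never satisfies the condition.
- part_id=6: no s row matches, row kept with s columns NULL.
- part_id=2: 2 matching s row(s), so 2 row(s) emitted.
- part_id=1: 1 matching s row(s), so 1 row(s) emitted.
- part_id=8: no s row matches, row kept with s columns NULL.
- part_id=2: 2 matching s row(s), so 2 row(s) emitted.
- part_id=6: no s row matches, row kept with s columns NULL.
- part_id=1: 1 matching s row(s), so 1 row(s) emitted.
- plus 3 unmatched s row(s), each kept with NULL p columns.

(black, 1, 13, Yara); (gold, NULL, NULL, NULL); (gray, NULL, NULL, NULL); (navy, 2, 14, Ken); (navy, 2, 24, Bob); (navy, NULL, NULL, NULL); (pink, 1, 13, Yara); (red, 2, 14, Ken); (red, 2, 24, Bob); (NULL, 7, 39, Pia); (NULL, 7, 45, Omar); (NULL, NULL, 18, Raj)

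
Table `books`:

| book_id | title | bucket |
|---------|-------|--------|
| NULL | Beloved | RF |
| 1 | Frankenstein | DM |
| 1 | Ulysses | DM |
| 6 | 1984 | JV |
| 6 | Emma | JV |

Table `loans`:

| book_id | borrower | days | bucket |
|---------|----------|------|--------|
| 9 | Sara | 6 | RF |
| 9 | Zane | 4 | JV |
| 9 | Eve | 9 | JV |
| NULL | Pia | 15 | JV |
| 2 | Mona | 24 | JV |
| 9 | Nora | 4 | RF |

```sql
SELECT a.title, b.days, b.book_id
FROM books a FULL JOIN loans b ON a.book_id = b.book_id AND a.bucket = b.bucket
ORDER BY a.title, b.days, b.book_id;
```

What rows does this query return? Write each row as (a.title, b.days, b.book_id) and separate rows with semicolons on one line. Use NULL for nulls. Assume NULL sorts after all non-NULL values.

FULL OUTER JOIN keeps every row from both sides; unmatched rows get NULL for the other side's columns.
Matching on a.book_id = b.book_id AND a.bucket = b.bucket. A NULL in a compared column never satisfies the condition.
Matched pairs: 0; unmatched a rows kept: 5; unmatched b rows kept: 6.

(1984, NULL, NULL); (Beloved, NULL, NULL); (Emma, NULL, NULL); (Frankenstein, NULL, NULL); (Ulysses, NULL, NULL); (NULL, 4, 9); (NULL, 4, 9); (NULL, 6, 9); (NULL, 9, 9); (NULL, 15, NULL); (NULL, 24, 2)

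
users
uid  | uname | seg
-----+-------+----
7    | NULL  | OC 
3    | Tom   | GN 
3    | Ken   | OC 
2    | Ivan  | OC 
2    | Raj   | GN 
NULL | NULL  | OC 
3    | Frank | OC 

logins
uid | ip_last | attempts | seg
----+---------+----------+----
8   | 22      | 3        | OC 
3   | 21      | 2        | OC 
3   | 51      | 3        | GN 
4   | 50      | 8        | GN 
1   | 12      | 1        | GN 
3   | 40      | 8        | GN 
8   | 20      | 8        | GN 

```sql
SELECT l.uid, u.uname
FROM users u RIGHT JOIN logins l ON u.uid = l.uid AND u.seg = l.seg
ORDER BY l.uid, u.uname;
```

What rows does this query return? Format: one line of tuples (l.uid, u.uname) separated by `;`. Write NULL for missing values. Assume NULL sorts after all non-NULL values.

RIGHT JOIN keeps every row from `logins`; unmatched rows get NULL for `users`'s columns.
Matching on u.uid = l.uid AND u.seg = l.seg. A NULL in a compared column never satisfies the condition.
Matched pairs: 4; unmatched l rows kept: 4.

(1, NULL); (3, Frank); (3, Ken); (3, Tom); (3, Tom); (4, NULL); (8, NULL); (8, NULL)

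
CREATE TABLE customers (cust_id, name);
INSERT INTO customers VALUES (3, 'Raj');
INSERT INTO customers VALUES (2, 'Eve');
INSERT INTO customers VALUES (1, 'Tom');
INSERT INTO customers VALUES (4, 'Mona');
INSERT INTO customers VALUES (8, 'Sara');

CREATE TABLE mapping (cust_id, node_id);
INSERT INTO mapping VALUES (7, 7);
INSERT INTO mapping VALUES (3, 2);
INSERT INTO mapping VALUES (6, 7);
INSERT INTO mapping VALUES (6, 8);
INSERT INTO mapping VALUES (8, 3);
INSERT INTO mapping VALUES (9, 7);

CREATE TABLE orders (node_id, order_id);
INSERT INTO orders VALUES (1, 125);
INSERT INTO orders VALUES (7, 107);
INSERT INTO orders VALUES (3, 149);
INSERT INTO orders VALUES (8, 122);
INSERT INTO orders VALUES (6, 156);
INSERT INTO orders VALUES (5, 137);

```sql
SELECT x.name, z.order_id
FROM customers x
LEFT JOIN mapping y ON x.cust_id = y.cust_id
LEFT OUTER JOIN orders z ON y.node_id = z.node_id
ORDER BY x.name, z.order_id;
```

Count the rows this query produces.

Joins associate left-to-right: customers LEFT JOIN mapping on cust_id gives 5 intermediate row(s).
Then LEFT JOIN `orders z` on node_id: each of those 5 rows is kept; rows whose y.node_id has no match in z get NULL for z's columns.
Result: 5 row(s).

5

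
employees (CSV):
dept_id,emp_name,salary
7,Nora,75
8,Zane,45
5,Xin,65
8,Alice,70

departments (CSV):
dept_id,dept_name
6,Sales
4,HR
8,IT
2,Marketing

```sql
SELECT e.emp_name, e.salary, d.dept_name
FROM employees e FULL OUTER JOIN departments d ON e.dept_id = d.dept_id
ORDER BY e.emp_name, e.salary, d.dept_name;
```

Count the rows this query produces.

FULL OUTER JOIN keeps every row from both sides; unmatched rows get NULL for the other side's columns.
Matching on e.dept_id = d.dept_id.
- e row (dept_id=7): no match → kept, d columns NULL.
- e row (dept_id=8): matches 1 d row(s) → 1 output row(s).
- e row (dept_id=5): no match → kept, d columns NULL.
- e row (dept_id=8): matches 1 d row(s) → 1 output row(s).
- plus 3 unmatched d row(s), each kept with NULL e columns.
Total: 2 matched + 5 padded = 7 rows.

7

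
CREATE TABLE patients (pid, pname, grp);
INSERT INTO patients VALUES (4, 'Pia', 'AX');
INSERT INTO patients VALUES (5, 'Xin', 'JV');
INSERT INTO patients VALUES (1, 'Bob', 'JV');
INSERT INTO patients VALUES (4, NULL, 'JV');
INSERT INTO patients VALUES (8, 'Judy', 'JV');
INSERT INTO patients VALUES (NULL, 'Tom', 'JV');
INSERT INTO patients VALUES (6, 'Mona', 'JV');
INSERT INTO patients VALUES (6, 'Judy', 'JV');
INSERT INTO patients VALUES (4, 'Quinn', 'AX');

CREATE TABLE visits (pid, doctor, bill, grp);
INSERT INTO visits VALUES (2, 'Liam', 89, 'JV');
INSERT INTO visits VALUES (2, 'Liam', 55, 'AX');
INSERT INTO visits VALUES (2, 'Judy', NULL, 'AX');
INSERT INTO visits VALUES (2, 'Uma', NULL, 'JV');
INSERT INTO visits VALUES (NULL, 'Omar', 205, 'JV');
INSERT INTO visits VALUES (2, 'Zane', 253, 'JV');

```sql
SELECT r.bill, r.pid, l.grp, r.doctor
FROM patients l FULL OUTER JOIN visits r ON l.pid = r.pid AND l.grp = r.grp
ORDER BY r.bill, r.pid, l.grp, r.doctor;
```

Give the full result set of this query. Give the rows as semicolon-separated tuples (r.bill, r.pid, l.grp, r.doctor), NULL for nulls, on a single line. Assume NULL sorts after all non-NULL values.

FULL OUTER JOIN keeps every row from both sides; unmatched rows get NULL for the other side's columns.
Matching on l.pid = r.pid AND l.grp = r.grp. A NULL in a compared column never satisfies the condition.
- l row (pid=4, grp=AX): no match → kept, r columns NULL.
- l row (pid=5, grp=JV): no match → kept, r columns NULL.
- l row (pid=1, grp=JV): no match → kept, r columns NULL.
- l row (pid=4, grp=JV): no match → kept, r columns NULL.
- l row (pid=8, grp=JV): no match → kept, r columns NULL.
- l row (pid=NULL, grp=JV): no match → kept, r columns NULL.
- l row (pid=6, grp=JV): no match → kept, r columns NULL.
- l row (pid=6, grp=JV): no match → kept, r columns NULL.
- l row (pid=4, grp=AX): no match → kept, r columns NULL.
- plus 6 unmatched r row(s), each kept with NULL l columns.

(55, 2, NULL, Liam); (89, 2, NULL, Liam); (205, NULL, NULL, Omar); (253, 2, NULL, Zane); (NULL, 2, NULL, Judy); (NULL, 2, NULL, Uma); (NULL, NULL, AX, NULL); (NULL, NULL, AX, NULL); (NULL, NULL, JV, NULL); (NULL, NULL, JV, NULL); (NULL, NULL, JV, NULL); (NULL, NULL, JV, NULL); (NULL, NULL, JV, NULL); (NULL, NULL, JV, NULL); (NULL, NULL, JV, NULL)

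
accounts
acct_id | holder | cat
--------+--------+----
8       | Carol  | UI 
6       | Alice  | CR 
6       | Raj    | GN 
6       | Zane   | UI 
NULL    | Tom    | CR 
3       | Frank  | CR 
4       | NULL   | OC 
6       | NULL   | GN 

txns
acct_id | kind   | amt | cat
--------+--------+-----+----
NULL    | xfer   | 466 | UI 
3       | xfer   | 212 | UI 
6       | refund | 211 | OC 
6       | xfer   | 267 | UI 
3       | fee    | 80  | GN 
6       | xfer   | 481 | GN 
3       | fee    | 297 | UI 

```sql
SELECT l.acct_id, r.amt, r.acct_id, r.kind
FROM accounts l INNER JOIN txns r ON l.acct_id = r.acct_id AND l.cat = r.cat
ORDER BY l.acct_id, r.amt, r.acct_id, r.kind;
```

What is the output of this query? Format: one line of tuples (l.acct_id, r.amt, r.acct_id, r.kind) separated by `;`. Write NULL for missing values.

(6, 267, 6, xfer); (6, 481, 6, xfer); (6, 481, 6, xfer)

INNER JOIN keeps only pairs where the ON condition holds.
Matching on l.acct_id = r.acct_id AND l.cat = r.cat. A NULL in a compared column never satisfies the condition.
- l[0] acct_id=8, cat=UI → no match; dropped.
- l[1] acct_id=6, cat=CR → no match; dropped.
- l[2] acct_id=6, cat=GN → 1 match(es) in r → 1 row(s).
- l[3] acct_id=6, cat=UI → 1 match(es) in r → 1 row(s).
- l[4] acct_id=NULL, cat=CR → no match; dropped.
- l[5] acct_id=3, cat=CR → no match; dropped.
- l[6] acct_id=4, cat=OC → no match; dropped.
- l[7] acct_id=6, cat=GN → 1 match(es) in r → 1 row(s).
After projecting and ordering:
l.acct_id | r.amt | r.acct_id | r.kind
6 | 267 | 6 | xfer
6 | 481 | 6 | xfer
6 | 481 | 6 | xfer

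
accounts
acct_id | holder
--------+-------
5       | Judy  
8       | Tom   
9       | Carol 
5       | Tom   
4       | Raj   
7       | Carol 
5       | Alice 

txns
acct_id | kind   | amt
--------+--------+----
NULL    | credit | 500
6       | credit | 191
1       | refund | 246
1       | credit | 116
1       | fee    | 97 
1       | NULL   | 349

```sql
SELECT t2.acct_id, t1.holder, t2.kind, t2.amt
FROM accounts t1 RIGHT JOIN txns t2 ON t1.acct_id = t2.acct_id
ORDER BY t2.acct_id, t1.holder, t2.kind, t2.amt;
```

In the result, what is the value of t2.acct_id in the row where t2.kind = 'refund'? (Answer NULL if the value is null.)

RIGHT JOIN keeps every row from `txns`; unmatched rows get NULL for `accounts`'s columns.
Matching on t1.acct_id = t2.acct_id. A NULL in a compared column never satisfies the condition.
- t1 (acct_id=5) has no partner in t2.
- t1 (acct_id=8) has no partner in t2.
- t1 (acct_id=9) has no partner in t2.
- t1 (acct_id=5) has no partner in t2.
- t1 (acct_id=4) has no partner in t2.
- t1 (acct_id=7) has no partner in t2.
- t1 (acct_id=5) has no partner in t2.
- 6 t2 row(s) had no t1 match → kept, t1 columns NULL.

1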